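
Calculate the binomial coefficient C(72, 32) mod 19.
11

Using Lucas' theorem:
Write n=72 and k=32 in base 19:
n in base 19: [3, 15]
k in base 19: [1, 13]
C(72,32) mod 19 = ∏ C(n_i, k_i) mod 19
Digit binomials (mod 19): C(3,1) = 3; C(15,13) = 105 ≡ 10
Product: 3 × 10 = 30 ≡ 11 (mod 19)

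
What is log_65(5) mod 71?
14

Baby-step giant-step with step n = ⌈√71⌉ = 9.
Baby steps 65^j mod 71 (j:value) for j=0..8: 0:1, 1:65, 2:36, 3:68, 4:18, 5:34, 6:9, 7:17, 8:40.
Giant-step multiplier: 65^(-9) ≡ 65^(70-9) = 65^61 ≡ 21 (mod 71).
Giant steps γ_i = 5·21^i mod 71: γ_0=5, γ_1=34 (in table at j=5).
x = i·n + j = 1·9 + 5 = 14.
Check: 65^14 ≡ 5 (mod 71).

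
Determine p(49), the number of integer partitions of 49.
173525

p(n) counts ways to write n as a sum of positive integers (order ignored).
Euler's pentagonal recurrence: p(k) = p(k-1) + p(k-2) - p(k-5) - p(k-7) + p(k-12) + p(k-15) - ... (offsets j(3j∓1)/2, signs ++--, p(0)=1, p(<0)=0).
DP table for k = 0..48: p(0)=1, p(1)=1, p(2)=2, p(3)=3, p(4)=5, p(5)=7, p(6)=11, p(7)=15, p(8)=22, p(9)=30, p(10)=42, p(11)=56, p(12)=77, p(13)=101, p(14)=135, p(15)=176, p(16)=231, p(17)=297, p(18)=385, p(19)=490, p(20)=627, p(21)=792, p(22)=1002, p(23)=1255, p(24)=1575, p(25)=1958, p(26)=2436, p(27)=3010, p(28)=3718, p(29)=4565, p(30)=5604, p(31)=6842, p(32)=8349, p(33)=10143, p(34)=12310, p(35)=14883, p(36)=17977, p(37)=21637, p(38)=26015, p(39)=31185, p(40)=37338, p(41)=44583, p(42)=53174, p(43)=63261, p(44)=75175, p(45)=89134, p(46)=105558, p(47)=124754, p(48)=147273.
Final step: p(49) = p(48) + p(47) - p(44) - p(42) + p(37) + p(34) - p(27) - p(23) + p(14) + p(9)
= 147273 + 124754 - 75175 - 53174 + 21637 + 12310 - 3010 - 1255 + 135 + 30
= 173525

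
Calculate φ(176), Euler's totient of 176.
80

176 = 2^4 × 11
φ(n) = n × ∏(1 - 1/p) for each prime p dividing n
φ(176) = 176 × (1 - 1/2) × (1 - 1/11) = 80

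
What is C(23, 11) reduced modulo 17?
0

Using Lucas' theorem:
Write n=23 and k=11 in base 17:
n in base 17: [1, 6]
k in base 17: [0, 11]
C(23,11) mod 17 = ∏ C(n_i, k_i) mod 17
Digit binomials (mod 17): C(1,0) = 1; C(6,11) = 0 (k_i > n_i)
Product: 1 × 0 = 0 ≡ 0 (mod 17)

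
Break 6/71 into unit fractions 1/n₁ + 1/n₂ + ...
1/12 + 1/852

Greedy algorithm:
6/71: ceiling(71/6) = 12, use 1/12
1/852: ceiling(852/1) = 852, use 1/852
Result: 6/71 = 1/12 + 1/852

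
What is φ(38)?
18

38 = 2 × 19
φ(n) = n × ∏(1 - 1/p) for each prime p dividing n
φ(38) = 38 × (1 - 1/2) × (1 - 1/19) = 18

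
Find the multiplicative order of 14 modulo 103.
17

103 is prime, so ord(14) divides φ(103) = 102.
Divisors of 102: 1, 2, 3, 6, 17, 34, 51, 102.
Repeated squaring: 14^1 ≡ 14, 14^2 ≡ 93, 14^4 ≡ 100, 14^8 ≡ 9, 14^16 ≡ 81, 14^32 ≡ 72, 14^64 ≡ 34 (mod 103).
Test 14^d mod 103 for each divisor d in increasing order:
14^1 ≡ 14
14^2 ≡ 93
14^3 = 14^2·14^1 ≡ 66
14^6 = 14^4·14^2 ≡ 30
14^17 = 14^16·14^1 ≡ 1  ← first divisor giving 1
The order is 17.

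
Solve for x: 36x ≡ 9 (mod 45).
x ≡ 4 (mod 5)

gcd(36, 45) = 9, which divides 9, so solutions exist.
Divide through by 9: 4x ≡ 1 (mod 5).
Find 4^(-1) mod 5 by the extended Euclidean algorithm:
5 = 1 × 4 + 1  ⟹  1 = (1)·5 + (-1)·4
So (-1)·4 ≡ 1 (mod 5), i.e. 4^(-1) ≡ -1 ≡ 4 (mod 5).
x ≡ 4 × 1 = 4 ≡ 4 (mod 5).
Check: 36 × 4 = 144 ≡ 9 (mod 45).
x ≡ 4 (mod 5), giving 9 solutions mod 45.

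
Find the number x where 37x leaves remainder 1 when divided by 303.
172

gcd(37, 303) = 1, so the inverse exists.
Extended Euclidean algorithm on (303, 37):
303 = 8 × 37 + 7  ⟹  7 = (1)·303 + (-8)·37
37 = 5 × 7 + 2  ⟹  2 = (-5)·303 + (41)·37
7 = 3 × 2 + 1  ⟹  1 = (16)·303 + (-131)·37
So (-131)·37 ≡ 1 (mod 303), i.e. 37^(-1) ≡ -131 ≡ 172 (mod 303).
Check: 37 × 172 = 6364 ≡ 1 (mod 303)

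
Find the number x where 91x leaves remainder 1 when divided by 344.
155

gcd(91, 344) = 1, so the inverse exists.
Extended Euclidean algorithm on (344, 91):
344 = 3 × 91 + 71  ⟹  71 = (1)·344 + (-3)·91
91 = 1 × 71 + 20  ⟹  20 = (-1)·344 + (4)·91
71 = 3 × 20 + 11  ⟹  11 = (4)·344 + (-15)·91
20 = 1 × 11 + 9  ⟹  9 = (-5)·344 + (19)·91
11 = 1 × 9 + 2  ⟹  2 = (9)·344 + (-34)·91
9 = 4 × 2 + 1  ⟹  1 = (-41)·344 + (155)·91
So (155)·91 ≡ 1 (mod 344), i.e. 91^(-1) ≡ 155 (mod 344).
Check: 91 × 155 = 14105 ≡ 1 (mod 344)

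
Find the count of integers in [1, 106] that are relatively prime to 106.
52

106 = 2 × 53
φ(n) = n × ∏(1 - 1/p) for each prime p dividing n
φ(106) = 106 × (1 - 1/2) × (1 - 1/53) = 52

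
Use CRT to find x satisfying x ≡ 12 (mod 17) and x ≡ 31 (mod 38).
335

Using Chinese Remainder Theorem:
M = 17 × 38 = 646
M1 = 38, M2 = 17
y1 = 38^(-1) mod 17 = 13
y2 = 17^(-1) mod 38 = 9
x = (12×38×13 + 31×17×9) mod 646 = 335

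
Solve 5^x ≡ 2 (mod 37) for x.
11

Baby-step giant-step with step n = ⌈√37⌉ = 7.
Baby steps 5^j mod 37 (j:value) for j=0..6: 0:1, 1:5, 2:25, 3:14, 4:33, 5:17, 6:11.
Giant-step multiplier: 5^(-7) ≡ 5^(36-7) = 5^29 ≡ 35 (mod 37).
Giant steps γ_i = 2·35^i mod 37: γ_0=2, γ_1=33 (in table at j=4).
x = i·n + j = 1·7 + 4 = 11.
Check: 5^11 ≡ 2 (mod 37).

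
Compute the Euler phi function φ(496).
240

496 = 2^4 × 31
φ(n) = n × ∏(1 - 1/p) for each prime p dividing n
φ(496) = 496 × (1 - 1/2) × (1 - 1/31) = 240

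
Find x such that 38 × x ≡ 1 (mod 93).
71

gcd(38, 93) = 1, so the inverse exists.
Extended Euclidean algorithm on (93, 38):
93 = 2 × 38 + 17  ⟹  17 = (1)·93 + (-2)·38
38 = 2 × 17 + 4  ⟹  4 = (-2)·93 + (5)·38
17 = 4 × 4 + 1  ⟹  1 = (9)·93 + (-22)·38
So (-22)·38 ≡ 1 (mod 93), i.e. 38^(-1) ≡ -22 ≡ 71 (mod 93).
Check: 38 × 71 = 2698 ≡ 1 (mod 93)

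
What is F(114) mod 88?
80

Matrix identity: Q^n = [[F_(n+1), F_n], [F_n, F_(n-1)]] with Q = [[1,1],[1,0]].
n = 114 = 1110010₂. Square-and-multiply, entries mod 88:
Q^1 = [[1,1],[1,0]]
Q^3 = (Q^1)²·Q = [[3,2],[2,1]]
Q^7 = (Q^3)²·Q = [[21,13],[13,8]]
Q^14 = (Q^7)² = [[82,25],[25,57]]
Q^28 = (Q^14)² = [[45,43],[43,2]]
Q^57 = (Q^28)²·Q = [[87,2],[2,85]]
Q^114 = (Q^57)² = [[5,80],[80,13]]
F_114 mod 88 = Q^114[0][1] = 80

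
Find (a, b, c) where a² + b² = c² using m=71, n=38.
(3597, 5396, 6485)

Euclid's formula: a = m² - n², b = 2mn, c = m² + n²
m = 71, n = 38
a = 71² - 38² = 5041 - 1444 = 3597
b = 2 × 71 × 38 = 5396
c = 71² + 38² = 5041 + 1444 = 6485
Verification: 3597² + 5396² = 12938409 + 29116816 = 42055225 = 6485² ✓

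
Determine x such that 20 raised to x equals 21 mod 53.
7

Baby-step giant-step with step n = ⌈√53⌉ = 8.
Baby steps 20^j mod 53 (j:value) for j=0..7: 0:1, 1:20, 2:29, 3:50, 4:46, 5:19, 6:9, 7:21.
h = 21 is already in the table at j=7, so x = 7.
Check: 20^7 ≡ 21 (mod 53).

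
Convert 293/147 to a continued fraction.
[1; 1, 146]

Euclidean algorithm steps:
293 = 1 × 147 + 146
147 = 1 × 146 + 1
146 = 146 × 1 + 0
Continued fraction: [1; 1, 146]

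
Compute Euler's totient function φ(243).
162

243 = 3^5
φ(n) = n × ∏(1 - 1/p) for each prime p dividing n
φ(243) = 243 × (1 - 1/3) = 162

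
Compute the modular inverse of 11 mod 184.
67

gcd(11, 184) = 1, so the inverse exists.
Extended Euclidean algorithm on (184, 11):
184 = 16 × 11 + 8  ⟹  8 = (1)·184 + (-16)·11
11 = 1 × 8 + 3  ⟹  3 = (-1)·184 + (17)·11
8 = 2 × 3 + 2  ⟹  2 = (3)·184 + (-50)·11
3 = 1 × 2 + 1  ⟹  1 = (-4)·184 + (67)·11
So (67)·11 ≡ 1 (mod 184), i.e. 11^(-1) ≡ 67 (mod 184).
Check: 11 × 67 = 737 ≡ 1 (mod 184)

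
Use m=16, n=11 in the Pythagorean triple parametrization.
(135, 352, 377)

Euclid's formula: a = m² - n², b = 2mn, c = m² + n²
m = 16, n = 11
a = 16² - 11² = 256 - 121 = 135
b = 2 × 16 × 11 = 352
c = 16² + 11² = 256 + 121 = 377
Verification: 135² + 352² = 18225 + 123904 = 142129 = 377² ✓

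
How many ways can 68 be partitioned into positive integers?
3087735

p(n) counts ways to write n as a sum of positive integers (order ignored).
Euler's pentagonal recurrence: p(k) = p(k-1) + p(k-2) - p(k-5) - p(k-7) + p(k-12) + p(k-15) - ... (offsets j(3j∓1)/2, signs ++--, p(0)=1, p(<0)=0).
DP table for k = 0..67: p(0)=1, p(1)=1, p(2)=2, p(3)=3, p(4)=5, p(5)=7, p(6)=11, p(7)=15, p(8)=22, p(9)=30, p(10)=42, p(11)=56, p(12)=77, p(13)=101, p(14)=135, p(15)=176, p(16)=231, p(17)=297, p(18)=385, p(19)=490, p(20)=627, p(21)=792, p(22)=1002, p(23)=1255, p(24)=1575, p(25)=1958, p(26)=2436, p(27)=3010, p(28)=3718, p(29)=4565, p(30)=5604, p(31)=6842, p(32)=8349, p(33)=10143, p(34)=12310, p(35)=14883, p(36)=17977, p(37)=21637, p(38)=26015, p(39)=31185, p(40)=37338, p(41)=44583, p(42)=53174, p(43)=63261, p(44)=75175, p(45)=89134, p(46)=105558, p(47)=124754, p(48)=147273, p(49)=173525, p(50)=204226, p(51)=239943, p(52)=281589, p(53)=329931, p(54)=386155, p(55)=451276, p(56)=526823, p(57)=614154, p(58)=715220, p(59)=831820, p(60)=966467, p(61)=1121505, p(62)=1300156, p(63)=1505499, p(64)=1741630, p(65)=2012558, p(66)=2323520, p(67)=2679689.
Final step: p(68) = p(67) + p(66) - p(63) - p(61) + p(56) + p(53) - p(46) - p(42) + p(33) + p(28) - p(17) - p(11)
= 2679689 + 2323520 - 1505499 - 1121505 + 526823 + 329931 - 105558 - 53174 + 10143 + 3718 - 297 - 56
= 3087735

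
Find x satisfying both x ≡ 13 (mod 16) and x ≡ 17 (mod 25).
317

Using Chinese Remainder Theorem:
M = 16 × 25 = 400
M1 = 25, M2 = 16
y1 = 25^(-1) mod 16 = 9
y2 = 16^(-1) mod 25 = 11
x = (13×25×9 + 17×16×11) mod 400 = 317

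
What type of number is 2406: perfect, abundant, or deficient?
abundant

Proper divisors of 2406: sum = 1 + 2 + 3 + 6 + 401 + 802 + 1203 = 2418
Since 2418 > 2406, 2406 is abundant.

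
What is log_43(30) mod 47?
3

Baby-step giant-step with step n = ⌈√47⌉ = 7.
Baby steps 43^j mod 47 (j:value) for j=0..6: 0:1, 1:43, 2:16, 3:30, 4:21, 5:10, 6:7.
h = 30 is already in the table at j=3, so x = 3.
Check: 43^3 ≡ 30 (mod 47).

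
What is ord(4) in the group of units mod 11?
5

11 is prime, so ord(4) divides φ(11) = 10.
Divisors of 10: 1, 2, 5, 10.
Repeated squaring: 4^1 ≡ 4, 4^2 ≡ 5, 4^4 ≡ 3, 4^8 ≡ 9 (mod 11).
Test 4^d mod 11 for each divisor d in increasing order:
4^1 ≡ 4
4^2 ≡ 5
4^5 = 4^4·4^1 ≡ 1  ← first divisor giving 1
The order is 5.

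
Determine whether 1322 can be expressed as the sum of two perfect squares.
19² + 31² (a=19, b=31)

Factorization: 1322 = 2 × 661
By Fermat: n is sum of two squares iff every prime p ≡ 3 (mod 4) appears to even power.
All primes ≡ 3 (mod 4) appear to even power.
Search a = 0, 1, 2, … for 1322 - a² a perfect square: first hit at a = 19: 1322 - 361 = 961 = 31².
1322 = 19² + 31² = 361 + 961 ✓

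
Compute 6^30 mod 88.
56

Repeated squaring. Binary of 30 = 11110.
6^1 ≡ 6 (mod 88); 6^2 ≡ 36 (mod 88); 6^4 ≡ 64 (mod 88); 6^8 ≡ 48 (mod 88); 6^16 ≡ 16 (mod 88)
6^30 = 6^2 × 6^4 × 6^8 × 6^16 ≡ 56 (mod 88)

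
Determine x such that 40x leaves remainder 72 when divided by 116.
x ≡ 25 (mod 29)

gcd(40, 116) = 4, which divides 72, so solutions exist.
Divide through by 4: 10x ≡ 18 (mod 29).
Find 10^(-1) mod 29 by the extended Euclidean algorithm:
29 = 2 × 10 + 9  ⟹  9 = (1)·29 + (-2)·10
10 = 1 × 9 + 1  ⟹  1 = (-1)·29 + (3)·10
So (3)·10 ≡ 1 (mod 29), i.e. 10^(-1) ≡ 3 (mod 29).
x ≡ 3 × 18 = 54 ≡ 25 (mod 29).
Check: 40 × 25 = 1000 ≡ 72 (mod 116).
x ≡ 25 (mod 29), giving 4 solutions mod 116.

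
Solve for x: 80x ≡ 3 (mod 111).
x ≡ 93 (mod 111)

gcd(80, 111) = 1, which divides 3, so solutions exist.
Find 80^(-1) mod 111 by the extended Euclidean algorithm:
111 = 1 × 80 + 31  ⟹  31 = (1)·111 + (-1)·80
80 = 2 × 31 + 18  ⟹  18 = (-2)·111 + (3)·80
31 = 1 × 18 + 13  ⟹  13 = (3)·111 + (-4)·80
18 = 1 × 13 + 5  ⟹  5 = (-5)·111 + (7)·80
13 = 2 × 5 + 3  ⟹  3 = (13)·111 + (-18)·80
5 = 1 × 3 + 2  ⟹  2 = (-18)·111 + (25)·80
3 = 1 × 2 + 1  ⟹  1 = (31)·111 + (-43)·80
So (-43)·80 ≡ 1 (mod 111), i.e. 80^(-1) ≡ -43 ≡ 68 (mod 111).
x ≡ 68 × 3 = 204 ≡ 93 (mod 111).
Check: 80 × 93 = 7440 ≡ 3 (mod 111).
Unique solution: x ≡ 93 (mod 111)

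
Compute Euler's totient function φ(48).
16

48 = 2^4 × 3
φ(n) = n × ∏(1 - 1/p) for each prime p dividing n
φ(48) = 48 × (1 - 1/2) × (1 - 1/3) = 16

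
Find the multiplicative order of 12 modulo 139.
138

139 is prime, so ord(12) divides φ(139) = 138.
Divisors of 138: 1, 2, 3, 6, 23, 46, 69, 138.
Repeated squaring: 12^1 ≡ 12, 12^2 ≡ 5, 12^4 ≡ 25, 12^8 ≡ 69, 12^16 ≡ 35, 12^32 ≡ 113, 12^64 ≡ 120, 12^128 ≡ 83 (mod 139).
Test 12^d mod 139 for each divisor d in increasing order:
12^1 ≡ 12
12^2 ≡ 5
12^3 = 12^2·12^1 ≡ 60
12^6 = 12^4·12^2 ≡ 125
12^23 = 12^16·12^4·12^2·12^1 ≡ 97
12^46 = 12^32·12^8·12^4·12^2 ≡ 96
12^69 = 12^64·12^4·12^1 ≡ 138
12^138 = 12^128·12^8·12^2 ≡ 1  ← first divisor giving 1
The order is 138.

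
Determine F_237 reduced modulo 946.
596

Matrix identity: Q^n = [[F_(n+1), F_n], [F_n, F_(n-1)]] with Q = [[1,1],[1,0]].
n = 237 = 11101101₂. Square-and-multiply, entries mod 946:
Q^1 = [[1,1],[1,0]]
Q^3 = (Q^1)²·Q = [[3,2],[2,1]]
Q^7 = (Q^3)²·Q = [[21,13],[13,8]]
Q^14 = (Q^7)² = [[610,377],[377,233]]
Q^29 = (Q^14)²·Q = [[506,551],[551,901]]
Q^59 = (Q^29)²·Q = [[88,551],[551,483]]
Q^118 = (Q^59)² = [[111,549],[549,508]]
Q^237 = (Q^118)²·Q = [[813,596],[596,217]]
F_237 mod 946 = Q^237[0][1] = 596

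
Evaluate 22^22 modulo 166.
68

Repeated squaring. Binary of 22 = 10110.
22^1 ≡ 22 (mod 166); 22^2 ≡ 152 (mod 166); 22^4 ≡ 30 (mod 166); 22^8 ≡ 70 (mod 166); 22^16 ≡ 86 (mod 166)
22^22 = 22^2 × 22^4 × 22^16 ≡ 68 (mod 166)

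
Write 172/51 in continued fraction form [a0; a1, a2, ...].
[3; 2, 1, 2, 6]

Euclidean algorithm steps:
172 = 3 × 51 + 19
51 = 2 × 19 + 13
19 = 1 × 13 + 6
13 = 2 × 6 + 1
6 = 6 × 1 + 0
Continued fraction: [3; 2, 1, 2, 6]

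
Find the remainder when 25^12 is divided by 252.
1

Repeated squaring. Binary of 12 = 1100.
25^1 ≡ 25 (mod 252); 25^2 ≡ 121 (mod 252); 25^4 ≡ 25 (mod 252); 25^8 ≡ 121 (mod 252)
25^12 = 25^4 × 25^8 ≡ 1 (mod 252)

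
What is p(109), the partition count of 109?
541946240

p(n) counts ways to write n as a sum of positive integers (order ignored).
Euler's pentagonal recurrence: p(k) = p(k-1) + p(k-2) - p(k-5) - p(k-7) + p(k-12) + p(k-15) - ... (offsets j(3j∓1)/2, signs ++--, p(0)=1, p(<0)=0).
DP table for k = 0..108: p(0)=1, p(1)=1, p(2)=2, p(3)=3, p(4)=5, p(5)=7, p(6)=11, p(7)=15, p(8)=22, p(9)=30, p(10)=42, p(11)=56, p(12)=77, p(13)=101, p(14)=135, p(15)=176, p(16)=231, p(17)=297, p(18)=385, p(19)=490, p(20)=627, p(21)=792, p(22)=1002, p(23)=1255, p(24)=1575, p(25)=1958, p(26)=2436, p(27)=3010, p(28)=3718, p(29)=4565, p(30)=5604, p(31)=6842, p(32)=8349, p(33)=10143, p(34)=12310, p(35)=14883, p(36)=17977, p(37)=21637, p(38)=26015, p(39)=31185, p(40)=37338, p(41)=44583, p(42)=53174, p(43)=63261, p(44)=75175, p(45)=89134, p(46)=105558, p(47)=124754, p(48)=147273, p(49)=173525, p(50)=204226, p(51)=239943, p(52)=281589, p(53)=329931, p(54)=386155, p(55)=451276, p(56)=526823, p(57)=614154, p(58)=715220, p(59)=831820, p(60)=966467, p(61)=1121505, p(62)=1300156, p(63)=1505499, p(64)=1741630, p(65)=2012558, p(66)=2323520, p(67)=2679689, p(68)=3087735, p(69)=3554345, p(70)=4087968, p(71)=4697205, p(72)=5392783, p(73)=6185689, p(74)=7089500, p(75)=8118264, p(76)=9289091, p(77)=10619863, p(78)=12132164, p(79)=13848650, p(80)=15796476, p(81)=18004327, p(82)=20506255, p(83)=23338469, p(84)=26543660, p(85)=30167357, p(86)=34262962, p(87)=38887673, p(88)=44108109, p(89)=49995925, p(90)=56634173, p(91)=64112359, p(92)=72533807, p(93)=82010177, p(94)=92669720, p(95)=104651419, p(96)=118114304, p(97)=133230930, p(98)=150198136, p(99)=169229875, p(100)=190569292, p(101)=214481126, p(102)=241265379, p(103)=271248950, p(104)=304801365, p(105)=342325709, p(106)=384276336, p(107)=431149389, p(108)=483502844.
Final step: p(109) = p(108) + p(107) - p(104) - p(102) + p(97) + p(94) - p(87) - p(83) + p(74) + p(69) - p(58) - p(52) + p(39) + p(32) - p(17) - p(9)
= 483502844 + 431149389 - 304801365 - 241265379 + 133230930 + 92669720 - 38887673 - 23338469 + 7089500 + 3554345 - 715220 - 281589 + 31185 + 8349 - 297 - 30
= 541946240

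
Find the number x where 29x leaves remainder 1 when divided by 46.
27

gcd(29, 46) = 1, so the inverse exists.
Extended Euclidean algorithm on (46, 29):
46 = 1 × 29 + 17  ⟹  17 = (1)·46 + (-1)·29
29 = 1 × 17 + 12  ⟹  12 = (-1)·46 + (2)·29
17 = 1 × 12 + 5  ⟹  5 = (2)·46 + (-3)·29
12 = 2 × 5 + 2  ⟹  2 = (-5)·46 + (8)·29
5 = 2 × 2 + 1  ⟹  1 = (12)·46 + (-19)·29
So (-19)·29 ≡ 1 (mod 46), i.e. 29^(-1) ≡ -19 ≡ 27 (mod 46).
Check: 29 × 27 = 783 ≡ 1 (mod 46)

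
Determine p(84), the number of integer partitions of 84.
26543660

p(n) counts ways to write n as a sum of positive integers (order ignored).
Euler's pentagonal recurrence: p(k) = p(k-1) + p(k-2) - p(k-5) - p(k-7) + p(k-12) + p(k-15) - ... (offsets j(3j∓1)/2, signs ++--, p(0)=1, p(<0)=0).
DP table for k = 0..83: p(0)=1, p(1)=1, p(2)=2, p(3)=3, p(4)=5, p(5)=7, p(6)=11, p(7)=15, p(8)=22, p(9)=30, p(10)=42, p(11)=56, p(12)=77, p(13)=101, p(14)=135, p(15)=176, p(16)=231, p(17)=297, p(18)=385, p(19)=490, p(20)=627, p(21)=792, p(22)=1002, p(23)=1255, p(24)=1575, p(25)=1958, p(26)=2436, p(27)=3010, p(28)=3718, p(29)=4565, p(30)=5604, p(31)=6842, p(32)=8349, p(33)=10143, p(34)=12310, p(35)=14883, p(36)=17977, p(37)=21637, p(38)=26015, p(39)=31185, p(40)=37338, p(41)=44583, p(42)=53174, p(43)=63261, p(44)=75175, p(45)=89134, p(46)=105558, p(47)=124754, p(48)=147273, p(49)=173525, p(50)=204226, p(51)=239943, p(52)=281589, p(53)=329931, p(54)=386155, p(55)=451276, p(56)=526823, p(57)=614154, p(58)=715220, p(59)=831820, p(60)=966467, p(61)=1121505, p(62)=1300156, p(63)=1505499, p(64)=1741630, p(65)=2012558, p(66)=2323520, p(67)=2679689, p(68)=3087735, p(69)=3554345, p(70)=4087968, p(71)=4697205, p(72)=5392783, p(73)=6185689, p(74)=7089500, p(75)=8118264, p(76)=9289091, p(77)=10619863, p(78)=12132164, p(79)=13848650, p(80)=15796476, p(81)=18004327, p(82)=20506255, p(83)=23338469.
Final step: p(84) = p(83) + p(82) - p(79) - p(77) + p(72) + p(69) - p(62) - p(58) + p(49) + p(44) - p(33) - p(27) + p(14) + p(7)
= 23338469 + 20506255 - 13848650 - 10619863 + 5392783 + 3554345 - 1300156 - 715220 + 173525 + 75175 - 10143 - 3010 + 135 + 15
= 26543660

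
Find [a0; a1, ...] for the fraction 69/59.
[1; 5, 1, 9]

Euclidean algorithm steps:
69 = 1 × 59 + 10
59 = 5 × 10 + 9
10 = 1 × 9 + 1
9 = 9 × 1 + 0
Continued fraction: [1; 5, 1, 9]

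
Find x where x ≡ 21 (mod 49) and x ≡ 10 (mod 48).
1834

Using Chinese Remainder Theorem:
M = 49 × 48 = 2352
M1 = 48, M2 = 49
y1 = 48^(-1) mod 49 = 48
y2 = 49^(-1) mod 48 = 1
x = (21×48×48 + 10×49×1) mod 2352 = 1834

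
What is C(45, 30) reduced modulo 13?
6

Using Lucas' theorem:
Write n=45 and k=30 in base 13:
n in base 13: [3, 6]
k in base 13: [2, 4]
C(45,30) mod 13 = ∏ C(n_i, k_i) mod 13
Digit binomials (mod 13): C(3,2) = 3; C(6,4) = 15 ≡ 2
Product: 3 × 2 = 6 ≡ 6 (mod 13)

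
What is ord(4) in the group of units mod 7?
3

7 is prime, so ord(4) divides φ(7) = 6.
Divisors of 6: 1, 2, 3, 6.
Repeated squaring: 4^1 ≡ 4, 4^2 ≡ 2, 4^4 ≡ 4 (mod 7).
Test 4^d mod 7 for each divisor d in increasing order:
4^1 ≡ 4
4^2 ≡ 2
4^3 = 4^2·4^1 ≡ 1  ← first divisor giving 1
The order is 3.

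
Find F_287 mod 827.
524

Matrix identity: Q^n = [[F_(n+1), F_n], [F_n, F_(n-1)]] with Q = [[1,1],[1,0]].
n = 287 = 100011111₂. Square-and-multiply, entries mod 827:
Q^1 = [[1,1],[1,0]]
Q^2 = (Q^1)² = [[2,1],[1,1]]
Q^4 = (Q^2)² = [[5,3],[3,2]]
Q^8 = (Q^4)² = [[34,21],[21,13]]
Q^17 = (Q^8)²·Q = [[103,770],[770,160]]
Q^35 = (Q^17)²·Q = [[521,626],[626,722]]
Q^71 = (Q^35)²·Q = [[801,63],[63,738]]
Q^143 = (Q^71)²·Q = [[708,510],[510,198]]
Q^287 = (Q^143)²·Q = [[291,524],[524,594]]
F_287 mod 827 = Q^287[0][1] = 524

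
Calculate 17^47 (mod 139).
19

Repeated squaring. Binary of 47 = 101111.
17^1 ≡ 17 (mod 139); 17^2 ≡ 11 (mod 139); 17^4 ≡ 121 (mod 139); 17^8 ≡ 46 (mod 139); 17^16 ≡ 31 (mod 139); 17^32 ≡ 127 (mod 139)
17^47 = 17^1 × 17^2 × 17^4 × 17^8 × 17^32 ≡ 19 (mod 139)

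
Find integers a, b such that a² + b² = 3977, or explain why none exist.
16² + 61² (a=16, b=61)

Factorization: 3977 = 41 × 97
By Fermat: n is sum of two squares iff every prime p ≡ 3 (mod 4) appears to even power.
All primes ≡ 3 (mod 4) appear to even power.
Search a = 0, 1, 2, … for 3977 - a² a perfect square: first hit at a = 16: 3977 - 256 = 3721 = 61².
3977 = 16² + 61² = 256 + 3721 ✓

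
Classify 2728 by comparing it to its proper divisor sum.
abundant

Proper divisors of 2728: sum = 1 + 2 + 4 + 8 + 11 + 22 + 31 + 44 + 62 + 88 + 124 + 248 + 341 + 682 + 1364 = 3032
Since 3032 > 2728, 2728 is abundant.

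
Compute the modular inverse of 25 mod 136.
49

gcd(25, 136) = 1, so the inverse exists.
Extended Euclidean algorithm on (136, 25):
136 = 5 × 25 + 11  ⟹  11 = (1)·136 + (-5)·25
25 = 2 × 11 + 3  ⟹  3 = (-2)·136 + (11)·25
11 = 3 × 3 + 2  ⟹  2 = (7)·136 + (-38)·25
3 = 1 × 2 + 1  ⟹  1 = (-9)·136 + (49)·25
So (49)·25 ≡ 1 (mod 136), i.e. 25^(-1) ≡ 49 (mod 136).
Check: 25 × 49 = 1225 ≡ 1 (mod 136)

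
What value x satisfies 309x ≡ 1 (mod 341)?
309

gcd(309, 341) = 1, so the inverse exists.
Extended Euclidean algorithm on (341, 309):
341 = 1 × 309 + 32  ⟹  32 = (1)·341 + (-1)·309
309 = 9 × 32 + 21  ⟹  21 = (-9)·341 + (10)·309
32 = 1 × 21 + 11  ⟹  11 = (10)·341 + (-11)·309
21 = 1 × 11 + 10  ⟹  10 = (-19)·341 + (21)·309
11 = 1 × 10 + 1  ⟹  1 = (29)·341 + (-32)·309
So (-32)·309 ≡ 1 (mod 341), i.e. 309^(-1) ≡ -32 ≡ 309 (mod 341).
Check: 309 × 309 = 95481 ≡ 1 (mod 341)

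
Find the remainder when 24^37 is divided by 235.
89

Repeated squaring. Binary of 37 = 100101.
24^1 ≡ 24 (mod 235); 24^2 ≡ 106 (mod 235); 24^4 ≡ 191 (mod 235); 24^8 ≡ 56 (mod 235); 24^16 ≡ 81 (mod 235); 24^32 ≡ 216 (mod 235)
24^37 = 24^1 × 24^4 × 24^32 ≡ 89 (mod 235)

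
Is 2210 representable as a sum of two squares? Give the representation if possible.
1² + 47² (a=1, b=47)

Factorization: 2210 = 2 × 5 × 13 × 17
By Fermat: n is sum of two squares iff every prime p ≡ 3 (mod 4) appears to even power.
All primes ≡ 3 (mod 4) appear to even power.
Search a = 0, 1, 2, … for 2210 - a² a perfect square: first hit at a = 1: 2210 - 1 = 2209 = 47².
2210 = 1² + 47² = 1 + 2209 ✓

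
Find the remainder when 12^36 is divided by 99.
45

Repeated squaring. Binary of 36 = 100100.
12^1 ≡ 12 (mod 99); 12^2 ≡ 45 (mod 99); 12^4 ≡ 45 (mod 99); 12^8 ≡ 45 (mod 99); 12^16 ≡ 45 (mod 99); 12^32 ≡ 45 (mod 99)
12^36 = 12^4 × 12^32 ≡ 45 (mod 99)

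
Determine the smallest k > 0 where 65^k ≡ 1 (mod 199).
99

199 is prime, so ord(65) divides φ(199) = 198.
Divisors of 198: 1, 2, 3, 6, 9, 11, 18, 22, 33, 66, 99, 198.
Repeated squaring: 65^1 ≡ 65, 65^2 ≡ 46, 65^4 ≡ 126, 65^8 ≡ 155, 65^16 ≡ 145, 65^32 ≡ 130, 65^64 ≡ 184, 65^128 ≡ 26 (mod 199).
Test 65^d mod 199 for each divisor d in increasing order:
65^1 ≡ 65
65^2 ≡ 46
65^3 = 65^2·65^1 ≡ 5
65^6 = 65^4·65^2 ≡ 25
65^9 = 65^8·65^1 ≡ 125
65^11 = 65^8·65^2·65^1 ≡ 178
65^18 = 65^16·65^2 ≡ 103
65^22 = 65^16·65^4·65^2 ≡ 43
65^33 = 65^32·65^1 ≡ 92
65^66 = 65^64·65^2 ≡ 106
65^99 = 65^64·65^32·65^2·65^1 ≡ 1  ← first divisor giving 1
The order is 99.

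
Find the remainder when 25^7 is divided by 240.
25

Repeated squaring. Binary of 7 = 111.
25^1 ≡ 25 (mod 240); 25^2 ≡ 145 (mod 240); 25^4 ≡ 145 (mod 240)
25^7 = 25^1 × 25^2 × 25^4 ≡ 25 (mod 240)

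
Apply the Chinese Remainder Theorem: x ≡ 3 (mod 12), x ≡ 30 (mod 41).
399

Using Chinese Remainder Theorem:
M = 12 × 41 = 492
M1 = 41, M2 = 12
y1 = 41^(-1) mod 12 = 5
y2 = 12^(-1) mod 41 = 24
x = (3×41×5 + 30×12×24) mod 492 = 399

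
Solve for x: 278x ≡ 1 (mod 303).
206

gcd(278, 303) = 1, so the inverse exists.
Extended Euclidean algorithm on (303, 278):
303 = 1 × 278 + 25  ⟹  25 = (1)·303 + (-1)·278
278 = 11 × 25 + 3  ⟹  3 = (-11)·303 + (12)·278
25 = 8 × 3 + 1  ⟹  1 = (89)·303 + (-97)·278
So (-97)·278 ≡ 1 (mod 303), i.e. 278^(-1) ≡ -97 ≡ 206 (mod 303).
Check: 278 × 206 = 57268 ≡ 1 (mod 303)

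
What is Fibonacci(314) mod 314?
313

Matrix identity: Q^n = [[F_(n+1), F_n], [F_n, F_(n-1)]] with Q = [[1,1],[1,0]].
n = 314 = 100111010₂. Square-and-multiply, entries mod 314:
Q^1 = [[1,1],[1,0]]
Q^2 = (Q^1)² = [[2,1],[1,1]]
Q^4 = (Q^2)² = [[5,3],[3,2]]
Q^9 = (Q^4)²·Q = [[55,34],[34,21]]
Q^19 = (Q^9)²·Q = [[171,99],[99,72]]
Q^39 = (Q^19)²·Q = [[299,106],[106,193]]
Q^78 = (Q^39)² = [[157,28],[28,129]]
Q^157 = (Q^78)²·Q = [[157,313],[313,158]]
Q^314 = (Q^157)² = [[158,313],[313,159]]
F_314 mod 314 = Q^314[0][1] = 313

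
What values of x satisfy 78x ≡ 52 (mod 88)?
x ≡ 30 (mod 44)

gcd(78, 88) = 2, which divides 52, so solutions exist.
Divide through by 2: 39x ≡ 26 (mod 44).
Find 39^(-1) mod 44 by the extended Euclidean algorithm:
44 = 1 × 39 + 5  ⟹  5 = (1)·44 + (-1)·39
39 = 7 × 5 + 4  ⟹  4 = (-7)·44 + (8)·39
5 = 1 × 4 + 1  ⟹  1 = (8)·44 + (-9)·39
So (-9)·39 ≡ 1 (mod 44), i.e. 39^(-1) ≡ -9 ≡ 35 (mod 44).
x ≡ 35 × 26 = 910 ≡ 30 (mod 44).
Check: 78 × 30 = 2340 ≡ 52 (mod 88).
x ≡ 30 (mod 44), giving 2 solutions mod 88.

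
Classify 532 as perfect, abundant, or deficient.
abundant

Proper divisors of 532: sum = 1 + 2 + 4 + 7 + 14 + 19 + 28 + 38 + 76 + 133 + 266 = 588
Since 588 > 532, 532 is abundant.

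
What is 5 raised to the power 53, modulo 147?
17

Repeated squaring. Binary of 53 = 110101.
5^1 ≡ 5 (mod 147); 5^2 ≡ 25 (mod 147); 5^4 ≡ 37 (mod 147); 5^8 ≡ 46 (mod 147); 5^16 ≡ 58 (mod 147); 5^32 ≡ 130 (mod 147)
5^53 = 5^1 × 5^4 × 5^16 × 5^32 ≡ 17 (mod 147)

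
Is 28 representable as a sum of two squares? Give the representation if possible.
Not possible

Factorization: 28 = 2^2 × 7
By Fermat: n is sum of two squares iff every prime p ≡ 3 (mod 4) appears to even power.
Prime(s) ≡ 3 (mod 4) with odd exponent: [(7, 1)]
Therefore 28 cannot be expressed as a² + b².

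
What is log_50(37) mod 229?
208

Baby-step giant-step with step n = ⌈√229⌉ = 16.
Baby steps 50^j mod 229 (j:value) for j=0..15: 0:1, 1:50, 2:210, 3:195, 4:132, 5:188, 6:11, 7:92, 8:20, 9:84, 10:78, 11:7, 12:121, 13:96, 14:220, 15:8.
Giant-step multiplier: 50^(-16) ≡ 50^(228-16) = 50^212 ≡ 75 (mod 229).
Giant steps γ_i = 37·75^i mod 229: γ_0=37, γ_1=27, γ_2=193, γ_3=48, γ_4=165, γ_5=9, γ_6=217, γ_7=16, γ_8=55, γ_9=3, γ_10=225, γ_11=158, γ_12=171, γ_13=1 (in table at j=0).
x = i·n + j = 13·16 + 0 = 208.
Check: 50^208 ≡ 37 (mod 229).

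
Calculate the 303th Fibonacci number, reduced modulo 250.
202

Matrix identity: Q^n = [[F_(n+1), F_n], [F_n, F_(n-1)]] with Q = [[1,1],[1,0]].
n = 303 = 100101111₂. Square-and-multiply, entries mod 250:
Q^1 = [[1,1],[1,0]]
Q^2 = (Q^1)² = [[2,1],[1,1]]
Q^4 = (Q^2)² = [[5,3],[3,2]]
Q^9 = (Q^4)²·Q = [[55,34],[34,21]]
Q^18 = (Q^9)² = [[181,84],[84,97]]
Q^37 = (Q^18)²·Q = [[169,67],[67,102]]
Q^75 = (Q^37)²·Q = [[207,50],[50,157]]
Q^151 = (Q^75)²·Q = [[49,99],[99,200]]
Q^303 = (Q^151)²·Q = [[103,202],[202,151]]
F_303 mod 250 = Q^303[0][1] = 202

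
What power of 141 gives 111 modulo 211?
133

Baby-step giant-step with step n = ⌈√211⌉ = 15.
Baby steps 141^j mod 211 (j:value) for j=0..14: 0:1, 1:141, 2:47, 3:86, 4:99, 5:33, 6:11, 7:74, 8:95, 9:102, 10:34, 11:152, 12:121, 13:181, 14:201.
Giant-step multiplier: 141^(-15) ≡ 141^(210-15) = 141^195 ≡ 63 (mod 211).
Giant steps γ_i = 111·63^i mod 211: γ_0=111, γ_1=30, γ_2=202, γ_3=66, γ_4=149, γ_5=103, γ_6=159, γ_7=100, γ_8=181 (in table at j=13).
x = i·n + j = 8·15 + 13 = 133.
Check: 141^133 ≡ 111 (mod 211).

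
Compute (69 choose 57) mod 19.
1

Using Lucas' theorem:
Write n=69 and k=57 in base 19:
n in base 19: [3, 12]
k in base 19: [3, 0]
C(69,57) mod 19 = ∏ C(n_i, k_i) mod 19
Digit binomials (mod 19): C(3,3) = 1; C(12,0) = 1
Product: 1 × 1 = 1 ≡ 1 (mod 19)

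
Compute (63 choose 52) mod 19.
0

Using Lucas' theorem:
Write n=63 and k=52 in base 19:
n in base 19: [3, 6]
k in base 19: [2, 14]
C(63,52) mod 19 = ∏ C(n_i, k_i) mod 19
Digit binomials (mod 19): C(3,2) = 3; C(6,14) = 0 (k_i > n_i)
Product: 3 × 0 = 0 ≡ 0 (mod 19)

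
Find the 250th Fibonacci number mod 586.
135

Matrix identity: Q^n = [[F_(n+1), F_n], [F_n, F_(n-1)]] with Q = [[1,1],[1,0]].
n = 250 = 11111010₂. Square-and-multiply, entries mod 586:
Q^1 = [[1,1],[1,0]]
Q^3 = (Q^1)²·Q = [[3,2],[2,1]]
Q^7 = (Q^3)²·Q = [[21,13],[13,8]]
Q^15 = (Q^7)²·Q = [[401,24],[24,377]]
Q^31 = (Q^15)²·Q = [[147,227],[227,506]]
Q^62 = (Q^31)² = [[474,559],[559,501]]
Q^125 = (Q^62)²·Q = [[426,381],[381,45]]
Q^250 = (Q^125)² = [[235,135],[135,100]]
F_250 mod 586 = Q^250[0][1] = 135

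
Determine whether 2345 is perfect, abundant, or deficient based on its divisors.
deficient

Proper divisors of 2345: sum = 1 + 5 + 7 + 35 + 67 + 335 + 469 = 919
Since 919 < 2345, 2345 is deficient.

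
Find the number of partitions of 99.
169229875

p(n) counts ways to write n as a sum of positive integers (order ignored).
Euler's pentagonal recurrence: p(k) = p(k-1) + p(k-2) - p(k-5) - p(k-7) + p(k-12) + p(k-15) - ... (offsets j(3j∓1)/2, signs ++--, p(0)=1, p(<0)=0).
DP table for k = 0..98: p(0)=1, p(1)=1, p(2)=2, p(3)=3, p(4)=5, p(5)=7, p(6)=11, p(7)=15, p(8)=22, p(9)=30, p(10)=42, p(11)=56, p(12)=77, p(13)=101, p(14)=135, p(15)=176, p(16)=231, p(17)=297, p(18)=385, p(19)=490, p(20)=627, p(21)=792, p(22)=1002, p(23)=1255, p(24)=1575, p(25)=1958, p(26)=2436, p(27)=3010, p(28)=3718, p(29)=4565, p(30)=5604, p(31)=6842, p(32)=8349, p(33)=10143, p(34)=12310, p(35)=14883, p(36)=17977, p(37)=21637, p(38)=26015, p(39)=31185, p(40)=37338, p(41)=44583, p(42)=53174, p(43)=63261, p(44)=75175, p(45)=89134, p(46)=105558, p(47)=124754, p(48)=147273, p(49)=173525, p(50)=204226, p(51)=239943, p(52)=281589, p(53)=329931, p(54)=386155, p(55)=451276, p(56)=526823, p(57)=614154, p(58)=715220, p(59)=831820, p(60)=966467, p(61)=1121505, p(62)=1300156, p(63)=1505499, p(64)=1741630, p(65)=2012558, p(66)=2323520, p(67)=2679689, p(68)=3087735, p(69)=3554345, p(70)=4087968, p(71)=4697205, p(72)=5392783, p(73)=6185689, p(74)=7089500, p(75)=8118264, p(76)=9289091, p(77)=10619863, p(78)=12132164, p(79)=13848650, p(80)=15796476, p(81)=18004327, p(82)=20506255, p(83)=23338469, p(84)=26543660, p(85)=30167357, p(86)=34262962, p(87)=38887673, p(88)=44108109, p(89)=49995925, p(90)=56634173, p(91)=64112359, p(92)=72533807, p(93)=82010177, p(94)=92669720, p(95)=104651419, p(96)=118114304, p(97)=133230930, p(98)=150198136.
Final step: p(99) = p(98) + p(97) - p(94) - p(92) + p(87) + p(84) - p(77) - p(73) + p(64) + p(59) - p(48) - p(42) + p(29) + p(22) - p(7)
= 150198136 + 133230930 - 92669720 - 72533807 + 38887673 + 26543660 - 10619863 - 6185689 + 1741630 + 831820 - 147273 - 53174 + 4565 + 1002 - 15
= 169229875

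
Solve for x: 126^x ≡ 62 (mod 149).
105

Baby-step giant-step with step n = ⌈√149⌉ = 13.
Baby steps 126^j mod 149 (j:value) for j=0..12: 0:1, 1:126, 2:82, 3:51, 4:19, 5:10, 6:68, 7:75, 8:63, 9:41, 10:100, 11:84, 12:5.
Giant-step multiplier: 126^(-13) ≡ 126^(148-13) = 126^135 ≡ 57 (mod 149).
Giant steps γ_i = 62·57^i mod 149: γ_0=62, γ_1=107, γ_2=139, γ_3=26, γ_4=141, γ_5=140, γ_6=83, γ_7=112, γ_8=126 (in table at j=1).
x = i·n + j = 8·13 + 1 = 105.
Check: 126^105 ≡ 62 (mod 149).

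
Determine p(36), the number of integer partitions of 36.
17977

p(n) counts ways to write n as a sum of positive integers (order ignored).
Euler's pentagonal recurrence: p(k) = p(k-1) + p(k-2) - p(k-5) - p(k-7) + p(k-12) + p(k-15) - ... (offsets j(3j∓1)/2, signs ++--, p(0)=1, p(<0)=0).
DP table for k = 0..35: p(0)=1, p(1)=1, p(2)=2, p(3)=3, p(4)=5, p(5)=7, p(6)=11, p(7)=15, p(8)=22, p(9)=30, p(10)=42, p(11)=56, p(12)=77, p(13)=101, p(14)=135, p(15)=176, p(16)=231, p(17)=297, p(18)=385, p(19)=490, p(20)=627, p(21)=792, p(22)=1002, p(23)=1255, p(24)=1575, p(25)=1958, p(26)=2436, p(27)=3010, p(28)=3718, p(29)=4565, p(30)=5604, p(31)=6842, p(32)=8349, p(33)=10143, p(34)=12310, p(35)=14883.
Final step: p(36) = p(35) + p(34) - p(31) - p(29) + p(24) + p(21) - p(14) - p(10) + p(1)
= 14883 + 12310 - 6842 - 4565 + 1575 + 792 - 135 - 42 + 1
= 17977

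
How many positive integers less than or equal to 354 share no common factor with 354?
116

354 = 2 × 3 × 59
φ(n) = n × ∏(1 - 1/p) for each prime p dividing n
φ(354) = 354 × (1 - 1/2) × (1 - 1/3) × (1 - 1/59) = 116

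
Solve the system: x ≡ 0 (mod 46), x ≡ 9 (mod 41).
460

Using Chinese Remainder Theorem:
M = 46 × 41 = 1886
M1 = 41, M2 = 46
y1 = 41^(-1) mod 46 = 9
y2 = 46^(-1) mod 41 = 33
x = (0×41×9 + 9×46×33) mod 1886 = 460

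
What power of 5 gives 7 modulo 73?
33

Baby-step giant-step with step n = ⌈√73⌉ = 9.
Baby steps 5^j mod 73 (j:value) for j=0..8: 0:1, 1:5, 2:25, 3:52, 4:41, 5:59, 6:3, 7:15, 8:2.
Giant-step multiplier: 5^(-9) ≡ 5^(72-9) = 5^63 ≡ 22 (mod 73).
Giant steps γ_i = 7·22^i mod 73: γ_0=7, γ_1=8, γ_2=30, γ_3=3 (in table at j=6).
x = i·n + j = 3·9 + 6 = 33.
Check: 5^33 ≡ 7 (mod 73).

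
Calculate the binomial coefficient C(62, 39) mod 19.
15

Using Lucas' theorem:
Write n=62 and k=39 in base 19:
n in base 19: [3, 5]
k in base 19: [2, 1]
C(62,39) mod 19 = ∏ C(n_i, k_i) mod 19
Digit binomials (mod 19): C(3,2) = 3; C(5,1) = 5
Product: 3 × 5 = 15 ≡ 15 (mod 19)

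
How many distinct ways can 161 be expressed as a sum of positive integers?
118159068427

p(n) counts ways to write n as a sum of positive integers (order ignored).
Euler's pentagonal recurrence: p(k) = p(k-1) + p(k-2) - p(k-5) - p(k-7) + p(k-12) + p(k-15) - ... (offsets j(3j∓1)/2, signs ++--, p(0)=1, p(<0)=0).
DP table for k = 0..160: p(0)=1, p(1)=1, p(2)=2, p(3)=3, p(4)=5, p(5)=7, p(6)=11, p(7)=15, p(8)=22, p(9)=30, p(10)=42, p(11)=56, p(12)=77, p(13)=101, p(14)=135, p(15)=176, p(16)=231, p(17)=297, p(18)=385, p(19)=490, p(20)=627, p(21)=792, p(22)=1002, p(23)=1255, p(24)=1575, p(25)=1958, p(26)=2436, p(27)=3010, p(28)=3718, p(29)=4565, p(30)=5604, p(31)=6842, p(32)=8349, p(33)=10143, p(34)=12310, p(35)=14883, p(36)=17977, p(37)=21637, p(38)=26015, p(39)=31185, p(40)=37338, p(41)=44583, p(42)=53174, p(43)=63261, p(44)=75175, p(45)=89134, p(46)=105558, p(47)=124754, p(48)=147273, p(49)=173525, p(50)=204226, p(51)=239943, p(52)=281589, p(53)=329931, p(54)=386155, p(55)=451276, p(56)=526823, p(57)=614154, p(58)=715220, p(59)=831820, p(60)=966467, p(61)=1121505, p(62)=1300156, p(63)=1505499, p(64)=1741630, p(65)=2012558, p(66)=2323520, p(67)=2679689, p(68)=3087735, p(69)=3554345, p(70)=4087968, p(71)=4697205, p(72)=5392783, p(73)=6185689, p(74)=7089500, p(75)=8118264, p(76)=9289091, p(77)=10619863, p(78)=12132164, p(79)=13848650, p(80)=15796476, p(81)=18004327, p(82)=20506255, p(83)=23338469, p(84)=26543660, p(85)=30167357, p(86)=34262962, p(87)=38887673, p(88)=44108109, p(89)=49995925, p(90)=56634173, p(91)=64112359, p(92)=72533807, p(93)=82010177, p(94)=92669720, p(95)=104651419, p(96)=118114304, p(97)=133230930, p(98)=150198136, p(99)=169229875, p(100)=190569292, p(101)=214481126, p(102)=241265379, p(103)=271248950, p(104)=304801365, p(105)=342325709, p(106)=384276336, p(107)=431149389, p(108)=483502844, p(109)=541946240, p(110)=607163746, p(111)=679903203, p(112)=761002156, p(113)=851376628, p(114)=952050665, p(115)=1064144451, p(116)=1188908248, p(117)=1327710076, p(118)=1482074143, p(119)=1653668665, p(120)=1844349560, p(121)=2056148051, p(122)=2291320912, p(123)=2552338241, p(124)=2841940500, p(125)=3163127352, p(126)=3519222692, p(127)=3913864295, p(128)=4351078600, p(129)=4835271870, p(130)=5371315400, p(131)=5964539504, p(132)=6620830889, p(133)=7346629512, p(134)=8149040695, p(135)=9035836076, p(136)=10015581680, p(137)=11097645016, p(138)=12292341831, p(139)=13610949895, p(140)=15065878135, p(141)=16670689208, p(142)=18440293320, p(143)=20390982757, p(144)=22540654445, p(145)=24908858009, p(146)=27517052599, p(147)=30388671978, p(148)=33549419497, p(149)=37027355200, p(150)=40853235313, p(151)=45060624582, p(152)=49686288421, p(153)=54770336324, p(154)=60356673280, p(155)=66493182097, p(156)=73232243759, p(157)=80630964769, p(158)=88751778802, p(159)=97662728555, p(160)=107438159466.
Final step: p(161) = p(160) + p(159) - p(156) - p(154) + p(149) + p(146) - p(139) - p(135) + p(126) + p(121) - p(110) - p(104) + p(91) + p(84) - p(69) - p(61) + p(44) + p(35) - p(16) - p(6)
= 107438159466 + 97662728555 - 73232243759 - 60356673280 + 37027355200 + 27517052599 - 13610949895 - 9035836076 + 3519222692 + 2056148051 - 607163746 - 304801365 + 64112359 + 26543660 - 3554345 - 1121505 + 75175 + 14883 - 231 - 11
= 118159068427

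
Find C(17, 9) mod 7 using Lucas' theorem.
6

Using Lucas' theorem:
Write n=17 and k=9 in base 7:
n in base 7: [2, 3]
k in base 7: [1, 2]
C(17,9) mod 7 = ∏ C(n_i, k_i) mod 7
Digit binomials (mod 7): C(2,1) = 2; C(3,2) = 3
Product: 2 × 3 = 6 ≡ 6 (mod 7)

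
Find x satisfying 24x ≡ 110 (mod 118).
x ≡ 39 (mod 59)

gcd(24, 118) = 2, which divides 110, so solutions exist.
Divide through by 2: 12x ≡ 55 (mod 59).
Find 12^(-1) mod 59 by the extended Euclidean algorithm:
59 = 4 × 12 + 11  ⟹  11 = (1)·59 + (-4)·12
12 = 1 × 11 + 1  ⟹  1 = (-1)·59 + (5)·12
So (5)·12 ≡ 1 (mod 59), i.e. 12^(-1) ≡ 5 (mod 59).
x ≡ 5 × 55 = 275 ≡ 39 (mod 59).
Check: 24 × 39 = 936 ≡ 110 (mod 118).
x ≡ 39 (mod 59), giving 2 solutions mod 118.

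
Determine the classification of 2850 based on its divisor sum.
abundant

Proper divisors of 2850: sum = 1 + 2 + 3 + 5 + 6 + 10 + 15 + 19 + ... + 475 + 570 + 950 + 1425 (23 divisors) = 4590
Since 4590 > 2850, 2850 is abundant.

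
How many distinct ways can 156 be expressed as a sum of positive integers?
73232243759

p(n) counts ways to write n as a sum of positive integers (order ignored).
Euler's pentagonal recurrence: p(k) = p(k-1) + p(k-2) - p(k-5) - p(k-7) + p(k-12) + p(k-15) - ... (offsets j(3j∓1)/2, signs ++--, p(0)=1, p(<0)=0).
DP table for k = 0..155: p(0)=1, p(1)=1, p(2)=2, p(3)=3, p(4)=5, p(5)=7, p(6)=11, p(7)=15, p(8)=22, p(9)=30, p(10)=42, p(11)=56, p(12)=77, p(13)=101, p(14)=135, p(15)=176, p(16)=231, p(17)=297, p(18)=385, p(19)=490, p(20)=627, p(21)=792, p(22)=1002, p(23)=1255, p(24)=1575, p(25)=1958, p(26)=2436, p(27)=3010, p(28)=3718, p(29)=4565, p(30)=5604, p(31)=6842, p(32)=8349, p(33)=10143, p(34)=12310, p(35)=14883, p(36)=17977, p(37)=21637, p(38)=26015, p(39)=31185, p(40)=37338, p(41)=44583, p(42)=53174, p(43)=63261, p(44)=75175, p(45)=89134, p(46)=105558, p(47)=124754, p(48)=147273, p(49)=173525, p(50)=204226, p(51)=239943, p(52)=281589, p(53)=329931, p(54)=386155, p(55)=451276, p(56)=526823, p(57)=614154, p(58)=715220, p(59)=831820, p(60)=966467, p(61)=1121505, p(62)=1300156, p(63)=1505499, p(64)=1741630, p(65)=2012558, p(66)=2323520, p(67)=2679689, p(68)=3087735, p(69)=3554345, p(70)=4087968, p(71)=4697205, p(72)=5392783, p(73)=6185689, p(74)=7089500, p(75)=8118264, p(76)=9289091, p(77)=10619863, p(78)=12132164, p(79)=13848650, p(80)=15796476, p(81)=18004327, p(82)=20506255, p(83)=23338469, p(84)=26543660, p(85)=30167357, p(86)=34262962, p(87)=38887673, p(88)=44108109, p(89)=49995925, p(90)=56634173, p(91)=64112359, p(92)=72533807, p(93)=82010177, p(94)=92669720, p(95)=104651419, p(96)=118114304, p(97)=133230930, p(98)=150198136, p(99)=169229875, p(100)=190569292, p(101)=214481126, p(102)=241265379, p(103)=271248950, p(104)=304801365, p(105)=342325709, p(106)=384276336, p(107)=431149389, p(108)=483502844, p(109)=541946240, p(110)=607163746, p(111)=679903203, p(112)=761002156, p(113)=851376628, p(114)=952050665, p(115)=1064144451, p(116)=1188908248, p(117)=1327710076, p(118)=1482074143, p(119)=1653668665, p(120)=1844349560, p(121)=2056148051, p(122)=2291320912, p(123)=2552338241, p(124)=2841940500, p(125)=3163127352, p(126)=3519222692, p(127)=3913864295, p(128)=4351078600, p(129)=4835271870, p(130)=5371315400, p(131)=5964539504, p(132)=6620830889, p(133)=7346629512, p(134)=8149040695, p(135)=9035836076, p(136)=10015581680, p(137)=11097645016, p(138)=12292341831, p(139)=13610949895, p(140)=15065878135, p(141)=16670689208, p(142)=18440293320, p(143)=20390982757, p(144)=22540654445, p(145)=24908858009, p(146)=27517052599, p(147)=30388671978, p(148)=33549419497, p(149)=37027355200, p(150)=40853235313, p(151)=45060624582, p(152)=49686288421, p(153)=54770336324, p(154)=60356673280, p(155)=66493182097.
Final step: p(156) = p(155) + p(154) - p(151) - p(149) + p(144) + p(141) - p(134) - p(130) + p(121) + p(116) - p(105) - p(99) + p(86) + p(79) - p(64) - p(56) + p(39) + p(30) - p(11) - p(1)
= 66493182097 + 60356673280 - 45060624582 - 37027355200 + 22540654445 + 16670689208 - 8149040695 - 5371315400 + 2056148051 + 1188908248 - 342325709 - 169229875 + 34262962 + 13848650 - 1741630 - 526823 + 31185 + 5604 - 56 - 1
= 73232243759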